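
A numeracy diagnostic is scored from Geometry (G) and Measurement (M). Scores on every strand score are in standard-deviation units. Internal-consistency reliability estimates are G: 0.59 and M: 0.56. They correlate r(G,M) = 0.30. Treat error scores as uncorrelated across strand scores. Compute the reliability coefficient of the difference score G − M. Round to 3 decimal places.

Var(G−M) = 1 + 1 − 2·0.30 = 2 − 0.6 = 1.4.
Because errors are independent across components, Cov(Tᵢ,Tⱼ) = Cov(Xᵢ,Xⱼ); the off-diagonal part of the true-score variance is the same as above.
True-score variance = [0.59 + 0.56] − 0.6 = 1.15 − 0.6 = 0.55.
Reliability = 0.55 / 1.4 = 0.393.

0.393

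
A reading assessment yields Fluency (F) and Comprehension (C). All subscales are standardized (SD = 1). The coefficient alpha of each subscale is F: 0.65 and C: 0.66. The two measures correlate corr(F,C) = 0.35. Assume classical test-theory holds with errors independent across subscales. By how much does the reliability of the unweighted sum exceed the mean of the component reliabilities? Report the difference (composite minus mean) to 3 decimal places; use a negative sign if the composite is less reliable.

Var(sum) = 2 + 0.7 = 2.7; true-score variance = 1.31 + 0.7 = 2.01; composite reliability = 0.7444.
Mean component reliability = 0.6550.
Difference = 0.7444 − 0.6550 = 0.089.

0.089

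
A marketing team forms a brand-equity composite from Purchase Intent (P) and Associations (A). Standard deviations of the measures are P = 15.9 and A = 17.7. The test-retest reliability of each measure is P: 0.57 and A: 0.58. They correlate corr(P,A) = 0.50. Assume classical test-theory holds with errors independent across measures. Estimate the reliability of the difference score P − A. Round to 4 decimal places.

0.1559

Var(P−A) = 15.9² + 17.7² − 2·15.9·17.7·0.50 = 566.1 − 281.43 = 284.67.
Under uncorrelated errors the observed covariances equal the true-score covariances, so only the own-variance terms attenuate.
True-score variance = [15.9²·0.57 + 17.7²·0.58] − 281.43 = 325.81 − 281.43 = 44.3799.
Reliability = 44.3799 / 284.67 = 0.1559.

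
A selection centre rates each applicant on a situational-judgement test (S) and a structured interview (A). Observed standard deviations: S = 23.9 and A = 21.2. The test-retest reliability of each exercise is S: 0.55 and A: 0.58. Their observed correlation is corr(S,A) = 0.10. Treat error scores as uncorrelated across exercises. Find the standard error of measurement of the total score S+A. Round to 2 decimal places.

Var(total) = 1020.65 + 101.336 = 1121.99.
True-score variance = 574.841 + 101.336 = 676.177, so reliability = 0.6027.
Error variance = 1121.99 − 676.177 = 445.809; SEM = √445.809 = 21.11.

21.11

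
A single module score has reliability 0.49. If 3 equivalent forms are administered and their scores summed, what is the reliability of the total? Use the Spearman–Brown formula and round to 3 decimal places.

0.742

ρ_k = kρ / (1 + (k−1)ρ) = 3·0.49 / (1 + 2·0.49) = 1.470 / 1.980 = 0.742.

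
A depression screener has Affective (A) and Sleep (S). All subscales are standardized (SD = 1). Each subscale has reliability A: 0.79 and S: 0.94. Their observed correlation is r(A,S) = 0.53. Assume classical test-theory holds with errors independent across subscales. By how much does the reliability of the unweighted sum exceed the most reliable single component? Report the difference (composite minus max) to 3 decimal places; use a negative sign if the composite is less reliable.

Var(sum) = 2 + 1.06 = 3.06; true-score variance = 1.73 + 1.06 = 2.79; composite reliability = 0.9118.
Max component reliability = 0.9400.
Difference = 0.9118 − 0.9400 = -0.028.

-0.028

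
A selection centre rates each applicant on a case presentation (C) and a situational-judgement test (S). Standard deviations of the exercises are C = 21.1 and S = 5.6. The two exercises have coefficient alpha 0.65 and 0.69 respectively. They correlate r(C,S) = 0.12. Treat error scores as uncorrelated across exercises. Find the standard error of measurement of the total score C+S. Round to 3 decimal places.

12.866

Var(total) = 476.57 + 28.3584 = 504.928.
True-score variance = 311.025 + 28.3584 = 339.383, so reliability = 0.6721.
Error variance = 504.928 − 339.383 = 165.545; SEM = √165.545 = 12.866.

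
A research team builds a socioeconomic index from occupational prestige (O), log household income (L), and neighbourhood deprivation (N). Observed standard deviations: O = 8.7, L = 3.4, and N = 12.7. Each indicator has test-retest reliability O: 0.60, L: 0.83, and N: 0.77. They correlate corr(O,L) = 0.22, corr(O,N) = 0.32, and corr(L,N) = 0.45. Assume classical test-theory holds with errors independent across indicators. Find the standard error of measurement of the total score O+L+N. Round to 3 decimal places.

8.327

Var(total) = 248.54 + 122.591 = 371.131.
True-score variance = 179.202 + 122.591 = 301.793, so reliability = 0.8132.
Error variance = 371.131 − 301.793 = 69.3379; SEM = √69.3379 = 8.327.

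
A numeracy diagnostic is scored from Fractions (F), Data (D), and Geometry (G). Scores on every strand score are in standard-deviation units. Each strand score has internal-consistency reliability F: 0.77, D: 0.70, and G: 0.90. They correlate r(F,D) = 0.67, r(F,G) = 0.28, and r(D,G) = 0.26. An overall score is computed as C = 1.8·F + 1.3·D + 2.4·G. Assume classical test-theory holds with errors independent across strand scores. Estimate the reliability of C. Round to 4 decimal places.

0.8977

Var(C) = 1.8² + 1.3² + 2.4² + 2·[2.34·0.67 + 4.32·0.28 + 3.12·0.26] = 10.69 + 7.1772 = 17.8672.
Under uncorrelated errors the observed covariances equal the true-score covariances, so only the own-variance terms attenuate.
True-score variance = [1.8²·0.77 + 1.3²·0.70 + 2.4²·0.90] + 7.1772 = 8.8618 + 7.1772 = 16.039.
Reliability = 16.039 / 17.8672 = 0.8977.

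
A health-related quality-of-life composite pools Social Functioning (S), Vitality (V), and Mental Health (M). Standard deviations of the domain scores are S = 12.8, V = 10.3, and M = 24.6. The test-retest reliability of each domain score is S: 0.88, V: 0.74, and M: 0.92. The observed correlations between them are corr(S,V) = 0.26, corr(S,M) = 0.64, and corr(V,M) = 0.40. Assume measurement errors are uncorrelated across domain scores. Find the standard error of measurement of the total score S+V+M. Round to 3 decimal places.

Var(total) = 875.09 + 674.307 = 1549.4.
True-score variance = 779.433 + 674.307 = 1453.74, so reliability = 0.9383.
Error variance = 1549.4 − 1453.74 = 95.657; SEM = √95.657 = 9.780.

9.780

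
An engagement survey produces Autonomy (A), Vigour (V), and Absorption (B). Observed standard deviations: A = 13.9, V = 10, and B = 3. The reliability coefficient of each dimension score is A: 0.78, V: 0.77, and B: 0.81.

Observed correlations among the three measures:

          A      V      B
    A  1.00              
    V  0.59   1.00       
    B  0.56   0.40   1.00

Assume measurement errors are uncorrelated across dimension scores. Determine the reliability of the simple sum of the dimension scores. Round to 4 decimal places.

0.8748

Var(A+V+B) = 13.9² + 10² + 3² + 2·[13.9·10·0.59 + 13.9·3·0.56 + 10·3·0.40] = 302.21 + 234.724 = 536.934.
With uncorrelated errors the cross-covariances are all true-score covariance, so they carry over unchanged; only the diagonal terms shrink to ρᵢσᵢ².
True-score variance = [13.9²·0.78 + 10²·0.77 + 3²·0.81] + 234.724 = 234.994 + 234.724 = 469.718.
Reliability = 469.718 / 536.934 = 0.8748.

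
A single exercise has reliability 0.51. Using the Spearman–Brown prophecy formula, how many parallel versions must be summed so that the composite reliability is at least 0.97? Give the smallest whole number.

k ≥ ρ*(1−ρ₁)/(ρ₁(1−ρ*)) = 0.97·0.49 / (0.51·0.03) = 31.065.
Smallest integer k = 32.

32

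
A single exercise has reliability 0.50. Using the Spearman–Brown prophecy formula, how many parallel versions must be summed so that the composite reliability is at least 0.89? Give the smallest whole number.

k ≥ ρ*(1−ρ₁)/(ρ₁(1−ρ*)) = 0.89·0.50 / (0.50·0.11) = 8.091.
Smallest integer k = 9.

9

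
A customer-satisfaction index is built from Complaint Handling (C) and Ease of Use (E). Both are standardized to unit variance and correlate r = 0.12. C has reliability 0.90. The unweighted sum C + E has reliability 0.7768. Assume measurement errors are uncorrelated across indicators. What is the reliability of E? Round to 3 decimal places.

0.600

Var(C+E) = 2 + 2·0.12 = 2.240.
True-score variance = ρ_C + ρ_E + 2·0.12, so 0.7768 = (0.90 + ρ_E + 0.24) / 2.240.
ρ_E = 0.7768·2.240 − 0.90 − 0.24 = 0.600.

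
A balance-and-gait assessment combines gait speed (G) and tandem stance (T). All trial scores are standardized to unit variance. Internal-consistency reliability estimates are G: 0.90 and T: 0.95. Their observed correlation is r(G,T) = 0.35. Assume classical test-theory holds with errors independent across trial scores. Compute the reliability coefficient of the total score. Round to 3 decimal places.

0.944

Var(G+T) = 2 + 2·[0.35] = 2 + 0.7 = 2.7.
Because errors are independent across components, Cov(Tᵢ,Tⱼ) = Cov(Xᵢ,Xⱼ); the off-diagonal part of the true-score variance is the same as above.
True-score variance = [0.90 + 0.95] + 0.7 = 1.85 + 0.7 = 2.55.
Reliability = 2.55 / 2.7 = 0.944.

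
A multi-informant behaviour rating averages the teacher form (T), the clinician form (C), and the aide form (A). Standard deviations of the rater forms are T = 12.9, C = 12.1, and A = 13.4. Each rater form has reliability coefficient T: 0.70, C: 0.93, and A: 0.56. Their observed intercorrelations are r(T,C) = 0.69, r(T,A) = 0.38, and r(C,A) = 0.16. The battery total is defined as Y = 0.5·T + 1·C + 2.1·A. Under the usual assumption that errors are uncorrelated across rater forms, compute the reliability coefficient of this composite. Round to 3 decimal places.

0.722

Var(Y) = 0.5²·12.9² + 12.1² + 2.1²·13.4² + 2·[0.5·12.9·12.1·0.69 + 1.05·12.9·13.4·0.38 + 2.1·12.1·13.4·0.16] = 979.872 + 354.602 = 1334.47.
With uncorrelated errors the cross-covariances are all true-score covariance, so they carry over unchanged; only the diagonal terms shrink to ρᵢσᵢ².
True-score variance = [0.5²·12.9²·0.70 + 12.1²·0.93 + 2.1²·13.4²·0.56] + 354.602 = 608.724 + 354.602 = 963.327.
Reliability = 963.327 / 1334.47 = 0.722.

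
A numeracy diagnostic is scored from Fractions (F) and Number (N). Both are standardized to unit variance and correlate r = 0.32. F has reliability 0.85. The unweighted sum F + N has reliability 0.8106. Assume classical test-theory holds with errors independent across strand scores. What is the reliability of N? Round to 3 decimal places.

Var(F+N) = 2 + 2·0.32 = 2.640.
True-score variance = ρ_F + ρ_N + 2·0.32, so 0.8106 = (0.85 + ρ_N + 0.64) / 2.640.
ρ_N = 0.8106·2.640 − 0.85 − 0.64 = 0.650.

0.650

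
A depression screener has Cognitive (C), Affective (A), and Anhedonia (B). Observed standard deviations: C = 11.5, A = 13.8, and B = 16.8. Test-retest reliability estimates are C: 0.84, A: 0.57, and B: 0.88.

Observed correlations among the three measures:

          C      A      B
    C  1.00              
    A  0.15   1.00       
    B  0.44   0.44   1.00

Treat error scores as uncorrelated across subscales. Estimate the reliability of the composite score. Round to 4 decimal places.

Var(C+A+B) = 11.5² + 13.8² + 16.8² + 2·[11.5·13.8·0.15 + 11.5·16.8·0.44 + 13.8·16.8·0.44] = 604.93 + 421.645 = 1026.58.
Under uncorrelated errors the observed covariances equal the true-score covariances, so only the own-variance terms attenuate.
True-score variance = [11.5²·0.84 + 13.8²·0.57 + 16.8²·0.88] + 421.645 = 468.012 + 421.645 = 889.657.
Reliability = 889.657 / 1026.58 = 0.8666.

0.8666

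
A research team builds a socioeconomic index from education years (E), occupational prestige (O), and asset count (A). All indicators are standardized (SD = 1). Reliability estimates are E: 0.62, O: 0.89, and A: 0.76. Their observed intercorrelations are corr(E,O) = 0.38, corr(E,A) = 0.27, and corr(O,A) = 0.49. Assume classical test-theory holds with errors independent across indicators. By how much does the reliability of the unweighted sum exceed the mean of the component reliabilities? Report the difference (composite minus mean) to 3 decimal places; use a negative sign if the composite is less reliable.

Var(sum) = 3 + 2.28 = 5.28; true-score variance = 2.27 + 2.28 = 4.55; composite reliability = 0.8617.
Mean component reliability = 0.7567.
Difference = 0.8617 − 0.7567 = 0.105.

0.105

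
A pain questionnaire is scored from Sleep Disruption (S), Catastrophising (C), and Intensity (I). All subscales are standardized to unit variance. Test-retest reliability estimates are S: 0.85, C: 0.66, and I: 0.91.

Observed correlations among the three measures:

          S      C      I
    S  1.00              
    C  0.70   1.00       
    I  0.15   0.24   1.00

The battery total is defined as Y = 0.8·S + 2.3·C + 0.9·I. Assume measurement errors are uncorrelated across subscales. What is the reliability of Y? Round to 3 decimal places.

Var(Y) = 0.8² + 2.3² + 0.9² + 2·[1.84·0.70 + 0.72·0.15 + 2.07·0.24] = 6.74 + 3.7856 = 10.5256.
Because errors are independent across components, Cov(Tᵢ,Tⱼ) = Cov(Xᵢ,Xⱼ); the off-diagonal part of the true-score variance is the same as above.
True-score variance = [0.8²·0.85 + 2.3²·0.66 + 0.9²·0.91] + 3.7856 = 4.7725 + 3.7856 = 8.5581.
Reliability = 8.5581 / 10.5256 = 0.813.

0.813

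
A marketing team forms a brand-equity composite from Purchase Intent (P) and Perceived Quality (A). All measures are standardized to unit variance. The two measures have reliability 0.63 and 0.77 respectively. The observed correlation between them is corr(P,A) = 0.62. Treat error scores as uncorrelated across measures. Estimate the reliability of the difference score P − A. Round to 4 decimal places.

0.2105

Var(P−A) = 1 + 1 − 2·0.62 = 2 − 1.24 = 0.76.
With uncorrelated errors the cross-covariances are all true-score covariance, so they carry over unchanged; only the diagonal terms shrink to ρᵢσᵢ².
True-score variance = [0.63 + 0.77] − 1.24 = 1.4 − 1.24 = 0.16.
Reliability = 0.16 / 0.76 = 0.2105.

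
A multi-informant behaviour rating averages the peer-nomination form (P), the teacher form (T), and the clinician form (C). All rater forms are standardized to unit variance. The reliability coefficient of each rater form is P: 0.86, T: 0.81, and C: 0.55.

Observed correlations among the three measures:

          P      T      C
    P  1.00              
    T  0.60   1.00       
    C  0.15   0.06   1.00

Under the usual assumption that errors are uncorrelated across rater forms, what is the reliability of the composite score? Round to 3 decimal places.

0.831

Var(P+T+C) = 3 + 2·[0.60 + 0.15 + 0.06] = 3 + 1.62 = 4.62.
With uncorrelated errors the cross-covariances are all true-score covariance, so they carry over unchanged; only the diagonal terms shrink to ρᵢσᵢ².
True-score variance = [0.86 + 0.81 + 0.55] + 1.62 = 2.22 + 1.62 = 3.84.
Reliability = 3.84 / 4.62 = 0.831.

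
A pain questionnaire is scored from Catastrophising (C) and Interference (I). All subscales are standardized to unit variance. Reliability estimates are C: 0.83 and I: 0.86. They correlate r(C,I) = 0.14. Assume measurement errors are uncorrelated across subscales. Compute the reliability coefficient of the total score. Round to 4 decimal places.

0.8640

Var(C+I) = 2 + 2·[0.14] = 2 + 0.28 = 2.28.
Because errors are independent across components, Cov(Tᵢ,Tⱼ) = Cov(Xᵢ,Xⱼ); the off-diagonal part of the true-score variance is the same as above.
True-score variance = [0.83 + 0.86] + 0.28 = 1.69 + 0.28 = 1.97.
Reliability = 1.97 / 2.28 = 0.8640.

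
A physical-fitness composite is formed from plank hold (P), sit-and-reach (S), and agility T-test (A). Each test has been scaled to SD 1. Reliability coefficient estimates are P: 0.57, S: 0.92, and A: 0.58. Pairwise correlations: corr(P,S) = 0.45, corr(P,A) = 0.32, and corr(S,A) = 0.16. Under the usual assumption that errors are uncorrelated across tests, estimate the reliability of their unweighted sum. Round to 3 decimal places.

Var(P+S+A) = 3 + 2·[0.45 + 0.32 + 0.16] = 3 + 1.86 = 4.86.
With uncorrelated errors the cross-covariances are all true-score covariance, so they carry over unchanged; only the diagonal terms shrink to ρᵢσᵢ².
True-score variance = [0.57 + 0.92 + 0.58] + 1.86 = 2.07 + 1.86 = 3.93.
Reliability = 3.93 / 4.86 = 0.809.

0.809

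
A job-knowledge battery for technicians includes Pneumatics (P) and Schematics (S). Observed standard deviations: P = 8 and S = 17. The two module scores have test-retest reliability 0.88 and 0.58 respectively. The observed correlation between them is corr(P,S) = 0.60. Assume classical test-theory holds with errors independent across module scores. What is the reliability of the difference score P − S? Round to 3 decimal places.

0.320

Var(P−S) = 8² + 17² − 2·8·17·0.60 = 353 − 163.2 = 189.8.
Because errors are independent across components, Cov(Tᵢ,Tⱼ) = Cov(Xᵢ,Xⱼ); the off-diagonal part of the true-score variance is the same as above.
True-score variance = [8²·0.88 + 17²·0.58] − 163.2 = 223.94 − 163.2 = 60.74.
Reliability = 60.74 / 189.8 = 0.320.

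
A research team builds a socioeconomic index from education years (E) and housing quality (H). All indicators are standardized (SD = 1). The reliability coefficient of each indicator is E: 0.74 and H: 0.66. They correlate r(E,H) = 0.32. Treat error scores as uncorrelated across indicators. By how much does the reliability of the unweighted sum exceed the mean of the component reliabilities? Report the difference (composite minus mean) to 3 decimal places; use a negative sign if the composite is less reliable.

Var(sum) = 2 + 0.64 = 2.64; true-score variance = 1.4 + 0.64 = 2.04; composite reliability = 0.7727.
Mean component reliability = 0.7000.
Difference = 0.7727 − 0.7000 = 0.073.

0.073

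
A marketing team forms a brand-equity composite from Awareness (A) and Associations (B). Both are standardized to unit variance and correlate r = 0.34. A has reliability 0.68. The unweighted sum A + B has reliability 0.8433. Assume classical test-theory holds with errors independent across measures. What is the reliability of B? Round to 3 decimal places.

0.900

Var(A+B) = 2 + 2·0.34 = 2.680.
True-score variance = ρ_A + ρ_B + 2·0.34, so 0.8433 = (0.68 + ρ_B + 0.68) / 2.680.
ρ_B = 0.8433·2.680 − 0.68 − 0.68 = 0.900.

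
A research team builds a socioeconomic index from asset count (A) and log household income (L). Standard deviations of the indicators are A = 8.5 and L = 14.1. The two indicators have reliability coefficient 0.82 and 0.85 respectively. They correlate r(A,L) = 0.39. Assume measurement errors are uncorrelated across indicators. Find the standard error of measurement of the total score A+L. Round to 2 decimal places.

Var(total) = 271.06 + 93.483 = 364.543.
True-score variance = 228.233 + 93.483 = 321.716, so reliability = 0.8825.
Error variance = 364.543 − 321.716 = 42.8265; SEM = √42.8265 = 6.54.

6.54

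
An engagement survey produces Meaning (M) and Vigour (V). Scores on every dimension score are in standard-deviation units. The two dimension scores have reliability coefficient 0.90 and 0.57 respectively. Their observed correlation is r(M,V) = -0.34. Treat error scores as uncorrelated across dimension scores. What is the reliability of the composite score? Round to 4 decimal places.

0.5985

Var(M+V) = 2 + 2·[(-0.34)] = 2 − 0.68 = 1.32.
Because errors are independent across components, Cov(Tᵢ,Tⱼ) = Cov(Xᵢ,Xⱼ); the off-diagonal part of the true-score variance is the same as above.
True-score variance = [0.90 + 0.57] − 0.68 = 1.47 − 0.68 = 0.79.
Reliability = 0.79 / 1.32 = 0.5985.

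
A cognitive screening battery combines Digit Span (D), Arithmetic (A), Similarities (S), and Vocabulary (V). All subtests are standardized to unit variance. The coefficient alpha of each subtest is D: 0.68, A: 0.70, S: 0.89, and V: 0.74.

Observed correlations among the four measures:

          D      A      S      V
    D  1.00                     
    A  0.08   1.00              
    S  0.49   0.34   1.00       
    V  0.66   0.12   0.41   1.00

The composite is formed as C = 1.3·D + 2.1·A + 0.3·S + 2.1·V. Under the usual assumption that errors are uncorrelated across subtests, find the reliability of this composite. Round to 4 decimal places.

Var(C) = 1.3² + 2.1² + 0.3² + 2.1² + 2·[2.73·0.08 + 0.39·0.49 + 2.73·0.66 + 0.63·0.34 + 4.41·0.12 + 0.63·0.41] = 10.6 + 6.426 = 17.026.
Because errors are independent across components, Cov(Tᵢ,Tⱼ) = Cov(Xᵢ,Xⱼ); the off-diagonal part of the true-score variance is the same as above.
True-score variance = [1.3²·0.68 + 2.1²·0.70 + 0.3²·0.89 + 2.1²·0.74] + 6.426 = 7.5797 + 6.426 = 14.0057.
Reliability = 14.0057 / 17.026 = 0.8226.

0.8226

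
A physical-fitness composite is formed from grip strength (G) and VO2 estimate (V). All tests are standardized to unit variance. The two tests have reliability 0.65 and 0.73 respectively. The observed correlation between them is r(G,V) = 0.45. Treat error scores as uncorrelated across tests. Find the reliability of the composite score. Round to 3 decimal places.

Var(G+V) = 2 + 2·[0.45] = 2 + 0.9 = 2.9.
Because errors are independent across components, Cov(Tᵢ,Tⱼ) = Cov(Xᵢ,Xⱼ); the off-diagonal part of the true-score variance is the same as above.
True-score variance = [0.65 + 0.73] + 0.9 = 1.38 + 0.9 = 2.28.
Reliability = 2.28 / 2.9 = 0.786.

0.786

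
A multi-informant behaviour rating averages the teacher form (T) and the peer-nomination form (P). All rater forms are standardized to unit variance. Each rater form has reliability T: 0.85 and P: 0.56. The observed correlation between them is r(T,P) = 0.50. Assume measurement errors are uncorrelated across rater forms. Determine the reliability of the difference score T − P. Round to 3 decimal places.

Var(T−P) = 1 + 1 − 2·0.50 = 2 − 1 = 1.
Under uncorrelated errors the observed covariances equal the true-score covariances, so only the own-variance terms attenuate.
True-score variance = [0.85 + 0.56] − 1 = 1.41 − 1 = 0.41.
Reliability = 0.41 / 1 = 0.410.

0.410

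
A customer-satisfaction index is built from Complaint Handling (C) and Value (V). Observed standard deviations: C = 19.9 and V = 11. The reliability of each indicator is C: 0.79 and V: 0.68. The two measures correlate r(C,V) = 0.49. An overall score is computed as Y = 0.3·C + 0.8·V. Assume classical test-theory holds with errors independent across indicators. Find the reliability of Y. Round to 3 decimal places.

Var(Y) = 0.3²·19.9² + 0.8²·11² + 2·[0.24·19.9·11·0.49] = 113.081 + 51.4853 = 164.566.
With uncorrelated errors the cross-covariances are all true-score covariance, so they carry over unchanged; only the diagonal terms shrink to ρᵢσᵢ².
True-score variance = [0.3²·19.9²·0.79 + 0.8²·11²·0.68] + 51.4853 = 80.8155 + 51.4853 = 132.301.
Reliability = 132.301 / 164.566 = 0.804.

0.804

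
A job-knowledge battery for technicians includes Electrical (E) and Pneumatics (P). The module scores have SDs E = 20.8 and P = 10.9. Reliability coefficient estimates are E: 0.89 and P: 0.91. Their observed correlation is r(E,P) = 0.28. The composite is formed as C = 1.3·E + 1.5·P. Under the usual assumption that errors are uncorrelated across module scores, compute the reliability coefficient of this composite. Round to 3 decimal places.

Var(C) = 1.3²·20.8² + 1.5²·10.9² + 2·[1.95·20.8·10.9·0.28] = 998.484 + 247.578 = 1246.06.
Because errors are independent across components, Cov(Tᵢ,Tⱼ) = Cov(Xᵢ,Xⱼ); the off-diagonal part of the true-score variance is the same as above.
True-score variance = [1.3²·20.8²·0.89 + 1.5²·10.9²·0.91] + 247.578 = 893.997 + 247.578 = 1141.58.
Reliability = 1141.58 / 1246.06 = 0.916.

0.916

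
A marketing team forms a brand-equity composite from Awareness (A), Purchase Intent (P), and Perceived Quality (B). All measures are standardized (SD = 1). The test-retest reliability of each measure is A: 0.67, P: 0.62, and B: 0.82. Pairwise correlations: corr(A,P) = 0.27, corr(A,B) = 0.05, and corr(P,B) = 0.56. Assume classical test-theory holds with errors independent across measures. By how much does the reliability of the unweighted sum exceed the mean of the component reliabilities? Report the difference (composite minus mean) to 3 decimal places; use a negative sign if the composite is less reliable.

0.110

Var(sum) = 3 + 1.76 = 4.76; true-score variance = 2.11 + 1.76 = 3.87; composite reliability = 0.8130.
Mean component reliability = 0.7033.
Difference = 0.8130 − 0.7033 = 0.110.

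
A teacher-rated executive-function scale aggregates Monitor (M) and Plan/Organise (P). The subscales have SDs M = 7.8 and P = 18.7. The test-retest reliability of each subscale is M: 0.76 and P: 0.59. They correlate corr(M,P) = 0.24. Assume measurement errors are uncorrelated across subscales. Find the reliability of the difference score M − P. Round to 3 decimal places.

0.536

Var(M−P) = 7.8² + 18.7² − 2·7.8·18.7·0.24 = 410.53 − 70.0128 = 340.517.
With uncorrelated errors the cross-covariances are all true-score covariance, so they carry over unchanged; only the diagonal terms shrink to ρᵢσᵢ².
True-score variance = [7.8²·0.76 + 18.7²·0.59] − 70.0128 = 252.555 − 70.0128 = 182.543.
Reliability = 182.543 / 340.517 = 0.536.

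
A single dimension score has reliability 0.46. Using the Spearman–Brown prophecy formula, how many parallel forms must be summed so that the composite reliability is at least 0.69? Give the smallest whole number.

3

k ≥ ρ*(1−ρ₁)/(ρ₁(1−ρ*)) = 0.69·0.54 / (0.46·0.31) = 2.613.
Smallest integer k = 3.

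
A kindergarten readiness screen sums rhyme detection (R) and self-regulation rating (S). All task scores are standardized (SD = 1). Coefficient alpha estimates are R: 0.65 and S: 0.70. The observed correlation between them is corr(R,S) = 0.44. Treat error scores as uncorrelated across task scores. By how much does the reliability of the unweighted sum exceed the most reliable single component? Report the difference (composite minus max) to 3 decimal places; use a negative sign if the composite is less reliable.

Var(sum) = 2 + 0.88 = 2.88; true-score variance = 1.35 + 0.88 = 2.23; composite reliability = 0.7743.
Max component reliability = 0.7000.
Difference = 0.7743 − 0.7000 = 0.074.

0.074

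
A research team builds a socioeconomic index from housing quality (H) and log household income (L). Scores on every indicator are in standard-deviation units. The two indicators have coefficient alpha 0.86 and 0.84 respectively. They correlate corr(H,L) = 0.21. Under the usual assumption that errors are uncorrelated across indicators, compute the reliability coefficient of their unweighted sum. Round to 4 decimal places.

Var(H+L) = 2 + 2·[0.21] = 2 + 0.42 = 2.42.
With uncorrelated errors the cross-covariances are all true-score covariance, so they carry over unchanged; only the diagonal terms shrink to ρᵢσᵢ².
True-score variance = [0.86 + 0.84] + 0.42 = 1.7 + 0.42 = 2.12.
Reliability = 2.12 / 2.42 = 0.8760.

0.8760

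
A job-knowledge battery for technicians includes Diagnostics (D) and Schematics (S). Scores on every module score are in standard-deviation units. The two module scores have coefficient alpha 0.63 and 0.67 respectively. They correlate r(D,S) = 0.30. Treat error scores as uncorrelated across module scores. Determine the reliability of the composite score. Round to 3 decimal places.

0.731

Var(D+S) = 2 + 2·[0.30] = 2 + 0.6 = 2.6.
With uncorrelated errors the cross-covariances are all true-score covariance, so they carry over unchanged; only the diagonal terms shrink to ρᵢσᵢ².
True-score variance = [0.63 + 0.67] + 0.6 = 1.3 + 0.6 = 1.9.
Reliability = 1.9 / 2.6 = 0.731.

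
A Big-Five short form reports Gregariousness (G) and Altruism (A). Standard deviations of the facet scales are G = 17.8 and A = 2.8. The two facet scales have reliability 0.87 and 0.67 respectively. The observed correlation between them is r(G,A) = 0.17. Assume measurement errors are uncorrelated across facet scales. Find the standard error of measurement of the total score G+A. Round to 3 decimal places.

Var(total) = 324.68 + 16.9456 = 341.626.
True-score variance = 280.904 + 16.9456 = 297.849, so reliability = 0.8719.
Error variance = 341.626 − 297.849 = 43.7764; SEM = √43.7764 = 6.616.

6.616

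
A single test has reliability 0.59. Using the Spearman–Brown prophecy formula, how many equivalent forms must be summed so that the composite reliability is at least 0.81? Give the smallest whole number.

k ≥ ρ*(1−ρ₁)/(ρ₁(1−ρ*)) = 0.81·0.41 / (0.59·0.19) = 2.963.
Smallest integer k = 3.

3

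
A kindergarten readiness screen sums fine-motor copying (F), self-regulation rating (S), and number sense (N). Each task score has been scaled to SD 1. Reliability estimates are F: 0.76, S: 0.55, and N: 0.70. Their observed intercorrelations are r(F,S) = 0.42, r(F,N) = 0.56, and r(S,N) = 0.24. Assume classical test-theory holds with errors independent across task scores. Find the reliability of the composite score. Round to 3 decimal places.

Var(F+S+N) = 3 + 2·[0.42 + 0.56 + 0.24] = 3 + 2.44 = 5.44.
Because errors are independent across components, Cov(Tᵢ,Tⱼ) = Cov(Xᵢ,Xⱼ); the off-diagonal part of the true-score variance is the same as above.
True-score variance = [0.76 + 0.55 + 0.70] + 2.44 = 2.01 + 2.44 = 4.45.
Reliability = 4.45 / 5.44 = 0.818.

0.818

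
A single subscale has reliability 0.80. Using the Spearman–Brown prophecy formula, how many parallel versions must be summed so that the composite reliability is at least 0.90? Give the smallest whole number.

3

k ≥ ρ*(1−ρ₁)/(ρ₁(1−ρ*)) = 0.90·0.20 / (0.80·0.10) = 2.250.
Smallest integer k = 3.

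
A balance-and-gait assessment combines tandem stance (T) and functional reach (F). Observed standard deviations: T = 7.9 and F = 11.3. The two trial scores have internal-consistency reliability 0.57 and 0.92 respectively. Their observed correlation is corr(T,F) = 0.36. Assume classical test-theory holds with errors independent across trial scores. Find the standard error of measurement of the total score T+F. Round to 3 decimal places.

6.087

Var(total) = 190.1 + 64.2744 = 254.374.
True-score variance = 153.049 + 64.2744 = 217.323, so reliability = 0.8543.
Error variance = 254.374 − 217.323 = 37.0515; SEM = √37.0515 = 6.087.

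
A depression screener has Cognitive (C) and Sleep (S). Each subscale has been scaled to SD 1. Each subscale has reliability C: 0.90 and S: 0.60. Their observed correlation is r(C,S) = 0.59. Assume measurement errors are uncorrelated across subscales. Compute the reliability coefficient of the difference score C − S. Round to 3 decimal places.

0.390

Var(C−S) = 1 + 1 − 2·0.59 = 2 − 1.18 = 0.82.
Under uncorrelated errors the observed covariances equal the true-score covariances, so only the own-variance terms attenuate.
True-score variance = [0.90 + 0.60] − 1.18 = 1.5 − 1.18 = 0.32.
Reliability = 0.32 / 0.82 = 0.390.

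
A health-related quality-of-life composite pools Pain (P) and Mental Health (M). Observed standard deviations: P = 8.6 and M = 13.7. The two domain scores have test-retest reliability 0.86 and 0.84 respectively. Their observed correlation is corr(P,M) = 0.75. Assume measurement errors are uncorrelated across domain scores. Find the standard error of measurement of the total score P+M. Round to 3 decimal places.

6.355

Var(total) = 261.65 + 176.73 = 438.38.
True-score variance = 221.265 + 176.73 = 397.995, so reliability = 0.9079.
Error variance = 438.38 − 397.995 = 40.3848; SEM = √40.3848 = 6.355.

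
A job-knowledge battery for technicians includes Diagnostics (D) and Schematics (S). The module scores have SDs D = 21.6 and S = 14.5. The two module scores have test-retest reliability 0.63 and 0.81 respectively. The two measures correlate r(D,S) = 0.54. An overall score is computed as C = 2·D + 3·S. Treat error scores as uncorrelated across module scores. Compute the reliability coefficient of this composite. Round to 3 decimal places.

0.819

Var(C) = 2²·21.6² + 3²·14.5² + 2·[6·21.6·14.5·0.54] = 3758.49 + 2029.54 = 5788.03.
With uncorrelated errors the cross-covariances are all true-score covariance, so they carry over unchanged; only the diagonal terms shrink to ρᵢσᵢ².
True-score variance = [2²·21.6²·0.63 + 3²·14.5²·0.81] + 2029.54 = 2708.45 + 2029.54 = 4737.99.
Reliability = 4737.99 / 5788.03 = 0.819.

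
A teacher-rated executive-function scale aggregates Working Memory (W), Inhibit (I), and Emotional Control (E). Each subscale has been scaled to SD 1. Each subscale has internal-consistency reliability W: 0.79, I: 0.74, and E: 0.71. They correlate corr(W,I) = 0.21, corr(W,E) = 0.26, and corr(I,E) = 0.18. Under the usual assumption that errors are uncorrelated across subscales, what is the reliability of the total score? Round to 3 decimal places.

0.823

Var(W+I+E) = 3 + 2·[0.21 + 0.26 + 0.18] = 3 + 1.3 = 4.3.
Because errors are independent across components, Cov(Tᵢ,Tⱼ) = Cov(Xᵢ,Xⱼ); the off-diagonal part of the true-score variance is the same as above.
True-score variance = [0.79 + 0.74 + 0.71] + 1.3 = 2.24 + 1.3 = 3.54.
Reliability = 3.54 / 4.3 = 0.823.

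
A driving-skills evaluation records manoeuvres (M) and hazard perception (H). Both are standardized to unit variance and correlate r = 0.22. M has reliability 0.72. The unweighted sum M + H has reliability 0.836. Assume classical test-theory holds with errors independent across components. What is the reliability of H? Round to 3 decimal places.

0.880

Var(M+H) = 2 + 2·0.22 = 2.440.
True-score variance = ρ_M + ρ_H + 2·0.22, so 0.836 = (0.72 + ρ_H + 0.44) / 2.440.
ρ_H = 0.836·2.440 − 0.72 − 0.44 = 0.880.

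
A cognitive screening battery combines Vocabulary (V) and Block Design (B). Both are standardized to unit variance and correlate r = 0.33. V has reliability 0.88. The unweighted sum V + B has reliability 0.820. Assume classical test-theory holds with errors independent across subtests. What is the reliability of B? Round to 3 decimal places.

0.641

Var(V+B) = 2 + 2·0.33 = 2.660.
True-score variance = ρ_V + ρ_B + 2·0.33, so 0.820 = (0.88 + ρ_B + 0.66) / 2.660.
ρ_B = 0.820·2.660 − 0.88 − 0.66 = 0.641.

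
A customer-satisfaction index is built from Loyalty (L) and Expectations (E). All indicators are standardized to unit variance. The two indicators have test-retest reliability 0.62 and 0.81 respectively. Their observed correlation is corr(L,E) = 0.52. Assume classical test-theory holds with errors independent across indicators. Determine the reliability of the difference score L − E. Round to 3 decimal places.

Var(L−E) = 1 + 1 − 2·0.52 = 2 − 1.04 = 0.96.
Because errors are independent across components, Cov(Tᵢ,Tⱼ) = Cov(Xᵢ,Xⱼ); the off-diagonal part of the true-score variance is the same as above.
True-score variance = [0.62 + 0.81] − 1.04 = 1.43 − 1.04 = 0.39.
Reliability = 0.39 / 0.96 = 0.406.

0.406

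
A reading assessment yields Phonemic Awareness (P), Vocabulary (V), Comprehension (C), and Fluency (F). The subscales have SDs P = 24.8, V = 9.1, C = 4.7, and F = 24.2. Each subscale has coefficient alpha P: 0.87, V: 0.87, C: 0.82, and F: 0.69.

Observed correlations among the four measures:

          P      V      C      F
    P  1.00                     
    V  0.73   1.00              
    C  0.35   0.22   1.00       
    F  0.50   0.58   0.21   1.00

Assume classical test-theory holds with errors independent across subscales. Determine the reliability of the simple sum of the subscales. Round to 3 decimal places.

Var(P+V+C+F) = 24.8² + 9.1² + 4.7² + 24.2² + 2·[24.8·9.1·0.73 + 24.8·4.7·0.35 + 24.8·24.2·0.50 + 9.1·4.7·0.22 + 9.1·24.2·0.58 + 4.7·24.2·0.21] = 1305.58 + 1333.29 = 2638.87.
Under uncorrelated errors the observed covariances equal the true-score covariances, so only the own-variance terms attenuate.
True-score variance = [24.8²·0.87 + 9.1²·0.87 + 4.7²·0.82 + 24.2²·0.69] + 1333.29 = 1029.33 + 1333.29 = 2362.62.
Reliability = 2362.62 / 2638.87 = 0.895.

0.895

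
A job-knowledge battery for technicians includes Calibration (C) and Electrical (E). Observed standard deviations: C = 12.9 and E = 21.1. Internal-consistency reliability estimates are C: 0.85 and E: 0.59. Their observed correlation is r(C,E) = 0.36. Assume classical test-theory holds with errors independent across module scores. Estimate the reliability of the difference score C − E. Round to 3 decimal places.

0.501

Var(C−E) = 12.9² + 21.1² − 2·12.9·21.1·0.36 = 611.62 − 195.977 = 415.643.
With uncorrelated errors the cross-covariances are all true-score covariance, so they carry over unchanged; only the diagonal terms shrink to ρᵢσᵢ².
True-score variance = [12.9²·0.85 + 21.1²·0.59] − 195.977 = 404.122 − 195.977 = 208.146.
Reliability = 208.146 / 415.643 = 0.501.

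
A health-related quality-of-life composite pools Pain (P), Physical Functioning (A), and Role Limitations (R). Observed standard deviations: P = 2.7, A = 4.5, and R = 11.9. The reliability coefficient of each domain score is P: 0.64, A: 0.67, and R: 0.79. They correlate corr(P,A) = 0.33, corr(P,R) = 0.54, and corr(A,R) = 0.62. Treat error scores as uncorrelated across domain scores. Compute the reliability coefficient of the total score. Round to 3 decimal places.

0.860

Var(P+A+R) = 2.7² + 4.5² + 11.9² + 2·[2.7·4.5·0.33 + 2.7·11.9·0.54 + 4.5·11.9·0.62] = 169.15 + 109.121 = 278.271.
Because errors are independent across components, Cov(Tᵢ,Tⱼ) = Cov(Xᵢ,Xⱼ); the off-diagonal part of the true-score variance is the same as above.
True-score variance = [2.7²·0.64 + 4.5²·0.67 + 11.9²·0.79] + 109.121 = 130.105 + 109.121 = 239.226.
Reliability = 239.226 / 278.271 = 0.860.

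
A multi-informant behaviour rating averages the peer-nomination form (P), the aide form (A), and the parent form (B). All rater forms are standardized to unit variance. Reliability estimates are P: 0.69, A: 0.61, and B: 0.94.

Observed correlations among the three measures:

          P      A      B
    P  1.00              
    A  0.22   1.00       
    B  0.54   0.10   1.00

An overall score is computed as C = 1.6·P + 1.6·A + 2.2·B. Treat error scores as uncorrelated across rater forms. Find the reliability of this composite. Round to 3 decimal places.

Var(C) = 1.6² + 1.6² + 2.2² + 2·[2.56·0.22 + 3.52·0.54 + 3.52·0.10] = 9.96 + 5.632 = 15.592.
Because errors are independent across components, Cov(Tᵢ,Tⱼ) = Cov(Xᵢ,Xⱼ); the off-diagonal part of the true-score variance is the same as above.
True-score variance = [1.6²·0.69 + 1.6²·0.61 + 2.2²·0.94] + 5.632 = 7.8776 + 5.632 = 13.5096.
Reliability = 13.5096 / 15.592 = 0.866.

0.866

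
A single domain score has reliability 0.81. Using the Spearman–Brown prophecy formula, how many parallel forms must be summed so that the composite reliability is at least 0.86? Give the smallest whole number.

2

k ≥ ρ*(1−ρ₁)/(ρ₁(1−ρ*)) = 0.86·0.19 / (0.81·0.14) = 1.441.
Smallest integer k = 2.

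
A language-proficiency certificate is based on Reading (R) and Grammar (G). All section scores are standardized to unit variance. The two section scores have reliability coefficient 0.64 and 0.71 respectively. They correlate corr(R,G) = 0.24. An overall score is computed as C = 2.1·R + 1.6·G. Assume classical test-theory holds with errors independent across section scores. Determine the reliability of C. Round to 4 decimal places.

Var(C) = 2.1² + 1.6² + 2·[3.36·0.24] = 6.97 + 1.6128 = 8.5828.
Because errors are independent across components, Cov(Tᵢ,Tⱼ) = Cov(Xᵢ,Xⱼ); the off-diagonal part of the true-score variance is the same as above.
True-score variance = [2.1²·0.64 + 1.6²·0.71] + 1.6128 = 4.64 + 1.6128 = 6.2528.
Reliability = 6.2528 / 8.5828 = 0.7285.

0.7285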